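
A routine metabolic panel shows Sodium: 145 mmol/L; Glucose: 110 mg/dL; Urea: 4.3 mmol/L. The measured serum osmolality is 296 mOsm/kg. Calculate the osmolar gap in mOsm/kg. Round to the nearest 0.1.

-4.4 mOsm/kg

Calculated osmolality = 2·Na + glucose/18 + urea
= 2·145 + 110/18 + 4.3
= 290 + 6.11 + 4.30
= 300.41 mOsm/kg ≈ 300.4 mOsm/kg
Osmolar gap = measured − calculated = 296 − 300.4 = -4.4 mOsm/kg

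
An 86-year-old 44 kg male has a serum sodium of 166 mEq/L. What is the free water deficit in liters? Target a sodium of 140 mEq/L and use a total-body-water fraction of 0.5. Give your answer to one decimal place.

TBW = 0.5 · 44 = 22 L
Free water deficit = TBW · (Na/140 − 1)
= 22 · (166/140 − 1)
= 22 · 0.1857
= 4.09 L

4.1 L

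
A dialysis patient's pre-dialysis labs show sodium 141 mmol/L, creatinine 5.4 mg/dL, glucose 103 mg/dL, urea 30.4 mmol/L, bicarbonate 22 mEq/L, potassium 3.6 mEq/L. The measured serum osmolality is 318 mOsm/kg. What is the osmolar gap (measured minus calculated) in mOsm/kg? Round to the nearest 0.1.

-0.1 mOsm/kg

Calculated osmolality = 2·Na + glucose/18 + urea
= 2·141 + 103/18 + 30.4
= 282 + 5.72 + 30.40
= 318.12 mOsm/kg ≈ 318.1 mOsm/kg
Osmolar gap = measured − calculated = 318 − 318.1 = -0.1 mOsm/kg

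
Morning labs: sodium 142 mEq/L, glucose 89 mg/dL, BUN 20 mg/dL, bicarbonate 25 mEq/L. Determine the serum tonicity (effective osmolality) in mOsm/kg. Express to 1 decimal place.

288.9 mOsm/kg

Effective osmolality excludes urea (freely permeant across cell membranes):
2·Na + glucose/18
= 2·142 + 89/18
= 284 + 4.94
= 288.94 mOsm/kg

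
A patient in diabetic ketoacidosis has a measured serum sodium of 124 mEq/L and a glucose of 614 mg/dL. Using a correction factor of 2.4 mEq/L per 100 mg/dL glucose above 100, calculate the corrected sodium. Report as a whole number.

Corrected Na = measured Na + 2.4 · (glucose − 100)/100
= 124 + 2.4 · (614 − 100)/100
= 124 + 12.3
= 136.3 mEq/L

136 mEq/L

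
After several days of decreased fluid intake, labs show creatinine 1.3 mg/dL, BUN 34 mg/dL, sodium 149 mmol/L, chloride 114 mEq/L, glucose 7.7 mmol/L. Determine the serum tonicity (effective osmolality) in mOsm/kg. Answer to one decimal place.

Effective osmolality excludes urea (freely permeant across cell membranes):
2·Na + glucose
= 2·149 + 7.7
= 298 + 7.7
= 305.7 mOsm/kg

305.7 mOsm/kg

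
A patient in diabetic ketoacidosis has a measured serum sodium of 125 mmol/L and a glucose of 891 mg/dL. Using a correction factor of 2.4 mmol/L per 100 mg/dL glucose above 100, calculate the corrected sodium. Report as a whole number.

Corrected Na = measured Na + 2.4 · (glucose − 100)/100
= 125 + 2.4 · (891 − 100)/100
= 125 + 19
= 144 mmol/L

144 mmol/L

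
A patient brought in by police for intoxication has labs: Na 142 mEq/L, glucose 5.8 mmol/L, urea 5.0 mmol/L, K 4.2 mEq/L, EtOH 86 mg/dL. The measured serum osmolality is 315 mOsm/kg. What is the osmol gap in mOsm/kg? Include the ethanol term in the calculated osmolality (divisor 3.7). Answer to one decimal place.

-3.0 mOsm/kg

Calculated osmolality = 2·Na + glucose + urea + ethanol/3.7
= 2·142 + 5.8 + 5 + 86/3.7
= 284 + 5.80 + 5 + 23.24
= 318.04 mOsm/kg ≈ 318.0 mOsm/kg
Osmolar gap = measured − calculated = 315 − 318.0 = -3.0 mOsm/kg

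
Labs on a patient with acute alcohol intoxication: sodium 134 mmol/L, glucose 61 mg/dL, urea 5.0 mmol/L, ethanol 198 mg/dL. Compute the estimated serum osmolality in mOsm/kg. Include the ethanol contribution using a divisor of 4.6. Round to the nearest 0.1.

Calculated osmolality = 2·Na + glucose/18 + urea + ethanol/4.6
= 2·134 + 61/18 + 5 + 198/4.6
= 268 + 3.39 + 5 + 43.04
= 319.43 mOsm/kg

319.4 mOsm/kg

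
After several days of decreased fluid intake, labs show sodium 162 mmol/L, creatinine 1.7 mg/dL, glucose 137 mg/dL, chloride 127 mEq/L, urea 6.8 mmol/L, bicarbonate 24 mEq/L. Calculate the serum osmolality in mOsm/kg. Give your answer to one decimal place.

338.4 mOsm/kg

Calculated osmolality = 2·Na + glucose/18 + urea
= 2·162 + 137/18 + 6.8
= 324 + 7.61 + 6.80
= 338.41 mOsm/kg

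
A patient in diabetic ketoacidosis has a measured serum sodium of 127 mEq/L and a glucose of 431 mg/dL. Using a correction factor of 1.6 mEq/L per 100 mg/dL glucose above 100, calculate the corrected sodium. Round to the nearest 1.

132 mEq/L

Corrected Na = measured Na + 1.6 · (glucose − 100)/100
= 127 + 1.6 · (431 − 100)/100
= 127 + 5.3
= 132.3 mEq/L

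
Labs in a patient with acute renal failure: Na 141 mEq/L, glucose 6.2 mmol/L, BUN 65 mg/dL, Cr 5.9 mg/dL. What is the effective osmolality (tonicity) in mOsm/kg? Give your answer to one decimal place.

288.2 mOsm/kg

Effective osmolality excludes urea (freely permeant across cell membranes):
2·Na + glucose
= 2·141 + 6.2
= 282 + 6.2
= 288.2 mOsm/kg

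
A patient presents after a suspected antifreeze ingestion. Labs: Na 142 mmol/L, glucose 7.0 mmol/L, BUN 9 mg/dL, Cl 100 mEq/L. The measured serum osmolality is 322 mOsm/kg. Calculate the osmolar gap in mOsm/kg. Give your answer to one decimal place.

27.8 mOsm/kg

Calculated osmolality = 2·Na + glucose + BUN/2.8
= 2·142 + 7 + 9/2.8
= 284 + 7 + 3.21
= 294.21 mOsm/kg ≈ 294.2 mOsm/kg
Osmolar gap = measured − calculated = 322 − 294.2 = 27.8 mOsm/kg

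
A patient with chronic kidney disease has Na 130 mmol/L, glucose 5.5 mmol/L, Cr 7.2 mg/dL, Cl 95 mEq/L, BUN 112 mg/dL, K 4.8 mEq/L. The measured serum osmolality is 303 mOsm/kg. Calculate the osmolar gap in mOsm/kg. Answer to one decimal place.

-2.5 mOsm/kg

Calculated osmolality = 2·Na + glucose + BUN/2.8
= 2·130 + 5.5 + 112/2.8
= 260 + 5.50 + 40
= 305.5 mOsm/kg ≈ 305.5 mOsm/kg
Osmolar gap = measured − calculated = 303 − 305.5 = -2.5 mOsm/kg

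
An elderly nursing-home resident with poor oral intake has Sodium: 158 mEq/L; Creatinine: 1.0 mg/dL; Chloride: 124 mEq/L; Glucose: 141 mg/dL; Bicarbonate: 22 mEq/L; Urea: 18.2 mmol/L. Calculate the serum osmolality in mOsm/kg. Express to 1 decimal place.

342.0 mOsm/kg

Calculated osmolality = 2·Na + glucose/18 + urea
= 2·158 + 141/18 + 18.2
= 316 + 7.83 + 18.20
= 342.03 mOsm/kg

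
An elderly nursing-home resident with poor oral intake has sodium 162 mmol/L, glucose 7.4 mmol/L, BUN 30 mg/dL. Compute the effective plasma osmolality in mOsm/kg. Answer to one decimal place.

Effective osmolality excludes urea (freely permeant across cell membranes):
2·Na + glucose
= 2·162 + 7.4
= 324 + 7.4
= 331.4 mOsm/kg

331.4 mOsm/kg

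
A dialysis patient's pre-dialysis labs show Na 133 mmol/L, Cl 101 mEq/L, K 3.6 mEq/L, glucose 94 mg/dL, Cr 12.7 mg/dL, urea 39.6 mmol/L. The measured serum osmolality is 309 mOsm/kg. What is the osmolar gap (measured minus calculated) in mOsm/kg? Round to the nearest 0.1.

-1.8 mOsm/kg

Calculated osmolality = 2·Na + glucose/18 + urea
= 2·133 + 94/18 + 39.6
= 266 + 5.22 + 39.60
= 310.82 mOsm/kg ≈ 310.8 mOsm/kg
Osmolar gap = measured − calculated = 309 − 310.8 = -1.8 mOsm/kg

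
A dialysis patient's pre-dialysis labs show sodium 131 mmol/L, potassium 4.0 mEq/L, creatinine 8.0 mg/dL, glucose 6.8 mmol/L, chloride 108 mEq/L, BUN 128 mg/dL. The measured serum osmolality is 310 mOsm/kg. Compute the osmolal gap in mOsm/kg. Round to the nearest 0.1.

Calculated osmolality = 2·Na + glucose + BUN/2.8
= 2·131 + 6.8 + 128/2.8
= 262 + 6.80 + 45.71
= 314.51 mOsm/kg ≈ 314.5 mOsm/kg
Osmolar gap = measured − calculated = 310 − 314.5 = -4.5 mOsm/kg

-4.5 mOsm/kg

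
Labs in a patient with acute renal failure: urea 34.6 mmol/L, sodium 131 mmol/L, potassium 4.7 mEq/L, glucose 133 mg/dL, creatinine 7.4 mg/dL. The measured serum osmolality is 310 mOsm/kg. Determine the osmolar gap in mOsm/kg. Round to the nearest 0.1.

6.0 mOsm/kg

Calculated osmolality = 2·Na + glucose/18 + urea
= 2·131 + 133/18 + 34.6
= 262 + 7.39 + 34.60
= 303.99 mOsm/kg ≈ 304.0 mOsm/kg
Osmolar gap = measured − calculated = 310 − 304.0 = 6.0 mOsm/kg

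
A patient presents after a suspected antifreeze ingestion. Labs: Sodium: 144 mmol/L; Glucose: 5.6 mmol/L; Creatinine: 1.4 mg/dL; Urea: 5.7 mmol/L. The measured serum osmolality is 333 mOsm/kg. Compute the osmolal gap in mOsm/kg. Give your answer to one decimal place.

33.7 mOsm/kg

Calculated osmolality = 2·Na + glucose + urea
= 2·144 + 5.6 + 5.7
= 288 + 5.60 + 5.70
= 299.3 mOsm/kg ≈ 299.3 mOsm/kg
Osmolar gap = measured − calculated = 333 − 299.3 = 33.7 mOsm/kg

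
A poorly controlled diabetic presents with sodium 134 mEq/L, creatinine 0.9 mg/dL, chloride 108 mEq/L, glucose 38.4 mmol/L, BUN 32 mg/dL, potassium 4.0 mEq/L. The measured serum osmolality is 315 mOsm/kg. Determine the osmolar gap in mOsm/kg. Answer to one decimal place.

Calculated osmolality = 2·Na + glucose + BUN/2.8
= 2·134 + 38.4 + 32/2.8
= 268 + 38.40 + 11.43
= 317.83 mOsm/kg ≈ 317.8 mOsm/kg
Osmolar gap = measured − calculated = 315 − 317.8 = -2.8 mOsm/kg

-2.8 mOsm/kg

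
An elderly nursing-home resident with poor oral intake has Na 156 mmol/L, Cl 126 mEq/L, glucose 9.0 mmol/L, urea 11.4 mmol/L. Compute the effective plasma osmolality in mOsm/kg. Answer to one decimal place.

Effective osmolality excludes urea (freely permeant across cell membranes):
2·Na + glucose
= 2·156 + 9
= 312 + 9
= 321 mOsm/kg

321.0 mOsm/kg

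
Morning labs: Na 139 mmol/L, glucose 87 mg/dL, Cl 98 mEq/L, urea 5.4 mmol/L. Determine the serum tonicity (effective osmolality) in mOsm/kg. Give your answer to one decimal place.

282.8 mOsm/kg

Effective osmolality excludes urea (freely permeant across cell membranes):
2·Na + glucose/18
= 2·139 + 87/18
= 278 + 4.83
= 282.83 mOsm/kg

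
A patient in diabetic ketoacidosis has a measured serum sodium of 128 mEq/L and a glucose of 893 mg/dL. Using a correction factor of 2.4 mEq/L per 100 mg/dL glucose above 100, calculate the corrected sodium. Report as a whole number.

Corrected Na = measured Na + 2.4 · (glucose − 100)/100
= 128 + 2.4 · (893 − 100)/100
= 128 + 19
= 147 mEq/L

147 mEq/L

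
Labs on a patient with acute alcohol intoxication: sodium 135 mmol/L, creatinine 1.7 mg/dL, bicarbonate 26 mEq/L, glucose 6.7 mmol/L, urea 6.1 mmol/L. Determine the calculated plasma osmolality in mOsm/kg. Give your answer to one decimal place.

282.8 mOsm/kg

Calculated osmolality = 2·Na + glucose + urea
= 2·135 + 6.7 + 6.1
= 270 + 6.70 + 6.10
= 282.8 mOsm/kg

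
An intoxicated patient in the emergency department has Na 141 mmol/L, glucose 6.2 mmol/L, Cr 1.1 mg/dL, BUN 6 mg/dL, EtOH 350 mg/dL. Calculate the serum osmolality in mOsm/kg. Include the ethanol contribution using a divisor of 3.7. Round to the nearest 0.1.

384.9 mOsm/kg

Calculated osmolality = 2·Na + glucose + BUN/2.8 + ethanol/3.7
= 2·141 + 6.2 + 6/2.8 + 350/3.7
= 282 + 6.20 + 2.14 + 94.59
= 384.93 mOsm/kg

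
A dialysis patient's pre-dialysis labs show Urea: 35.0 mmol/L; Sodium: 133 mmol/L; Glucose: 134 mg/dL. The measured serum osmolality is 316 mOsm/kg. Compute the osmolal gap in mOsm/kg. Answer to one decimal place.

Calculated osmolality = 2·Na + glucose/18 + urea
= 2·133 + 134/18 + 35
= 266 + 7.44 + 35
= 308.44 mOsm/kg ≈ 308.4 mOsm/kg
Osmolar gap = measured − calculated = 316 − 308.4 = 7.6 mOsm/kg

7.6 mOsm/kg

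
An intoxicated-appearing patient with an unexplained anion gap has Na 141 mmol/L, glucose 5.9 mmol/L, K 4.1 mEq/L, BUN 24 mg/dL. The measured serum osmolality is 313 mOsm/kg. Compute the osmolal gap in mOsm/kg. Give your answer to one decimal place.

16.5 mOsm/kg

Calculated osmolality = 2·Na + glucose + BUN/2.8
= 2·141 + 5.9 + 24/2.8
= 282 + 5.90 + 8.57
= 296.47 mOsm/kg ≈ 296.5 mOsm/kg
Osmolar gap = measured − calculated = 313 − 296.5 = 16.5 mOsm/kg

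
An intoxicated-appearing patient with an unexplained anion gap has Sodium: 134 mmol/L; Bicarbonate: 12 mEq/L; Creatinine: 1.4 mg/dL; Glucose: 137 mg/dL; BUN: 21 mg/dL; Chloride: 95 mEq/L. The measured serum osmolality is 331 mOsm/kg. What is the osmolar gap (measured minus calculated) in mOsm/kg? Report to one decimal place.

47.9 mOsm/kg

Calculated osmolality = 2·Na + glucose/18 + BUN/2.8
= 2·134 + 137/18 + 21/2.8
= 268 + 7.61 + 7.50
= 283.11 mOsm/kg ≈ 283.1 mOsm/kg
Osmolar gap = measured − calculated = 331 − 283.1 = 47.9 mOsm/kg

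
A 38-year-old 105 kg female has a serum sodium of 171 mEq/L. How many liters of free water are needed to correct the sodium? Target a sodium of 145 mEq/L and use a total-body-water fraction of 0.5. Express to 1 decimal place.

TBW = 0.5 · 105 = 52.5 L
Free water deficit = TBW · (Na/145 − 1)
= 52.5 · (171/145 − 1)
= 52.5 · 0.1793
= 9.41 L

9.4 L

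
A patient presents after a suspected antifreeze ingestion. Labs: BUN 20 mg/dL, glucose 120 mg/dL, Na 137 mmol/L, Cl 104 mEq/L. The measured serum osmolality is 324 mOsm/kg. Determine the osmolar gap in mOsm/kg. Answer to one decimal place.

Calculated osmolality = 2·Na + glucose/18 + BUN/2.8
= 2·137 + 120/18 + 20/2.8
= 274 + 6.67 + 7.14
= 287.81 mOsm/kg ≈ 287.8 mOsm/kg
Osmolar gap = measured − calculated = 324 − 287.8 = 36.2 mOsm/kg

36.2 mOsm/kg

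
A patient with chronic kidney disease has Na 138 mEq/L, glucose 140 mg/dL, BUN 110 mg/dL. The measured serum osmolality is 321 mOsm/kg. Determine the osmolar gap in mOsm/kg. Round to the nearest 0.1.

Calculated osmolality = 2·Na + glucose/18 + BUN/2.8
= 2·138 + 140/18 + 110/2.8
= 276 + 7.78 + 39.29
= 323.07 mOsm/kg ≈ 323.1 mOsm/kg
Osmolar gap = measured − calculated = 321 − 323.1 = -2.1 mOsm/kg

-2.1 mOsm/kg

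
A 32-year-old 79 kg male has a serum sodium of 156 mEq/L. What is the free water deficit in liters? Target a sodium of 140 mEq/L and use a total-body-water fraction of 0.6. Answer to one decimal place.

TBW = 0.6 · 79 = 47.4 L
Free water deficit = TBW · (Na/140 − 1)
= 47.4 · (156/140 − 1)
= 47.4 · 0.1143
= 5.42 L

5.4 L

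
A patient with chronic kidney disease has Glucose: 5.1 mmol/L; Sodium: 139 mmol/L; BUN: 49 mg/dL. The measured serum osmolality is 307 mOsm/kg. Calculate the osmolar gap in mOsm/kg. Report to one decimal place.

Calculated osmolality = 2·Na + glucose + BUN/2.8
= 2·139 + 5.1 + 49/2.8
= 278 + 5.10 + 17.50
= 300.6 mOsm/kg ≈ 300.6 mOsm/kg
Osmolar gap = measured − calculated = 307 − 300.6 = 6.4 mOsm/kg

6.4 mOsm/kg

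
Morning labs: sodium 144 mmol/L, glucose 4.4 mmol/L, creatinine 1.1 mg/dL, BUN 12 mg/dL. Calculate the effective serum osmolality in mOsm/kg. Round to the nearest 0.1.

292.4 mOsm/kg

Effective osmolality excludes urea (freely permeant across cell membranes):
2·Na + glucose
= 2·144 + 4.4
= 288 + 4.4
= 292.4 mOsm/kg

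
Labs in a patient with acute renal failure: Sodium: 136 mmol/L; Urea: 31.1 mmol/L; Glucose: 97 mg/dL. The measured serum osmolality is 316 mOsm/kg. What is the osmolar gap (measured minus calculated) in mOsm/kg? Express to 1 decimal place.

Calculated osmolality = 2·Na + glucose/18 + urea
= 2·136 + 97/18 + 31.1
= 272 + 5.39 + 31.10
= 308.49 mOsm/kg ≈ 308.5 mOsm/kg
Osmolar gap = measured − calculated = 316 − 308.5 = 7.5 mOsm/kg

7.5 mOsm/kg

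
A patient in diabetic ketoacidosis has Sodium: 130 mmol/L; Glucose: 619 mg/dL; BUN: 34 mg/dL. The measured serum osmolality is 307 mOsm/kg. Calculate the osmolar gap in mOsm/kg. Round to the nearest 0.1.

0.5 mOsm/kg

Calculated osmolality = 2·Na + glucose/18 + BUN/2.8
= 2·130 + 619/18 + 34/2.8
= 260 + 34.39 + 12.14
= 306.53 mOsm/kg ≈ 306.5 mOsm/kg
Osmolar gap = measured − calculated = 307 − 306.5 = 0.5 mOsm/kg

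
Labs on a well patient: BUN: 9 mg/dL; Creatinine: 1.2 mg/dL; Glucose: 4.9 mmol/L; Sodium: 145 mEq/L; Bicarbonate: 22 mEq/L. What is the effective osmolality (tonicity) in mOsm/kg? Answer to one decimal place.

Effective osmolality excludes urea (freely permeant across cell membranes):
2·Na + glucose
= 2·145 + 4.9
= 290 + 4.9
= 294.9 mOsm/kg

294.9 mOsm/kg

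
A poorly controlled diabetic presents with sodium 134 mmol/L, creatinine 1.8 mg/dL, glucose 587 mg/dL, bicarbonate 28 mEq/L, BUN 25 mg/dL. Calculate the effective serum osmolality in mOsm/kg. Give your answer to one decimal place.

300.6 mOsm/kg

Effective osmolality excludes urea (freely permeant across cell membranes):
2·Na + glucose/18
= 2·134 + 587/18
= 268 + 32.61
= 300.61 mOsm/kg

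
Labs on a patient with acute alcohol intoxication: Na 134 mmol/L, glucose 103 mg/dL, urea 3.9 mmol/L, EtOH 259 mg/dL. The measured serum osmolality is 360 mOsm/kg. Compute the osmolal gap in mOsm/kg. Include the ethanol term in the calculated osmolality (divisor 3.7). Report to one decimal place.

12.4 mOsm/kg

Calculated osmolality = 2·Na + glucose/18 + urea + ethanol/3.7
= 2·134 + 103/18 + 3.9 + 259/3.7
= 268 + 5.72 + 3.90 + 70
= 347.62 mOsm/kg ≈ 347.6 mOsm/kg
Osmolar gap = measured − calculated = 360 − 347.6 = 12.4 mOsm/kg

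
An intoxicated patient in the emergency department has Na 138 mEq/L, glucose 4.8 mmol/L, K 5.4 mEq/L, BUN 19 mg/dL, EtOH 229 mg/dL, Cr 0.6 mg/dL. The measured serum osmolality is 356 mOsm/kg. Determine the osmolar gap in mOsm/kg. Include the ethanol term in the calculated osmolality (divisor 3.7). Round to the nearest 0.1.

6.5 mOsm/kg

Calculated osmolality = 2·Na + glucose + BUN/2.8 + ethanol/3.7
= 2·138 + 4.8 + 19/2.8 + 229/3.7
= 276 + 4.80 + 6.79 + 61.89
= 349.48 mOsm/kg ≈ 349.5 mOsm/kg
Osmolar gap = measured − calculated = 356 − 349.5 = 6.5 mOsm/kg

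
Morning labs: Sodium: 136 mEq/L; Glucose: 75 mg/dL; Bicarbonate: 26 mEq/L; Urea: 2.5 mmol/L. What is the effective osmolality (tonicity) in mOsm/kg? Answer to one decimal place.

Effective osmolality excludes urea (freely permeant across cell membranes):
2·Na + glucose/18
= 2·136 + 75/18
= 272 + 4.17
= 276.17 mOsm/kg

276.2 mOsm/kg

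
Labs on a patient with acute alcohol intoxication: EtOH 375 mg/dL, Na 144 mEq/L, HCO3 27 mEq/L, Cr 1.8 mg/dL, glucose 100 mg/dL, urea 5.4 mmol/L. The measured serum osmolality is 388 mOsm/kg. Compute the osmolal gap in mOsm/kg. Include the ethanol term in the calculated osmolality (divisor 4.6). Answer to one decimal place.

Calculated osmolality = 2·Na + glucose/18 + urea + ethanol/4.6
= 2·144 + 100/18 + 5.4 + 375/4.6
= 288 + 5.56 + 5.40 + 81.52
= 380.48 mOsm/kg ≈ 380.5 mOsm/kg
Osmolar gap = measured − calculated = 388 − 380.5 = 7.5 mOsm/kg

7.5 mOsm/kg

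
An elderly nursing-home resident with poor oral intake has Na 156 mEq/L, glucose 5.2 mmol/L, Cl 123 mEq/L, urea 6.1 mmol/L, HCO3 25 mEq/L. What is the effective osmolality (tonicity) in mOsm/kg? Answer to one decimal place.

Effective osmolality excludes urea (freely permeant across cell membranes):
2·Na + glucose
= 2·156 + 5.2
= 312 + 5.2
= 317.2 mOsm/kg

317.2 mOsm/kg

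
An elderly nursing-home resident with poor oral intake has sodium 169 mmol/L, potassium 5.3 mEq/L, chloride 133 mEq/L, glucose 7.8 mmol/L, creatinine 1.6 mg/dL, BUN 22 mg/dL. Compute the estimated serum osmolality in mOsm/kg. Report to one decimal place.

353.7 mOsm/kg

Calculated osmolality = 2·Na + glucose + BUN/2.8
= 2·169 + 7.8 + 22/2.8
= 338 + 7.80 + 7.86
= 353.66 mOsm/kg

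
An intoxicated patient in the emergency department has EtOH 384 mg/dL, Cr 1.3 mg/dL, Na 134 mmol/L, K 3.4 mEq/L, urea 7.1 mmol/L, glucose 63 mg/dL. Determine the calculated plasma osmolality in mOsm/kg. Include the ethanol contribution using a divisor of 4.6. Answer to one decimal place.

362.1 mOsm/kg

Calculated osmolality = 2·Na + glucose/18 + urea + ethanol/4.6
= 2·134 + 63/18 + 7.1 + 384/4.6
= 268 + 3.50 + 7.10 + 83.48
= 362.08 mOsm/kg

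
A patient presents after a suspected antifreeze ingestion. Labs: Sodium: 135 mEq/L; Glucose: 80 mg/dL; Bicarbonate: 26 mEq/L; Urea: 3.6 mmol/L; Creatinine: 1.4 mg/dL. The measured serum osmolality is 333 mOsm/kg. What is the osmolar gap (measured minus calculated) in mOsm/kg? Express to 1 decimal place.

Calculated osmolality = 2·Na + glucose/18 + urea
= 2·135 + 80/18 + 3.6
= 270 + 4.44 + 3.60
= 278.04 mOsm/kg ≈ 278.0 mOsm/kg
Osmolar gap = measured − calculated = 333 − 278.0 = 55.0 mOsm/kg

55.0 mOsm/kg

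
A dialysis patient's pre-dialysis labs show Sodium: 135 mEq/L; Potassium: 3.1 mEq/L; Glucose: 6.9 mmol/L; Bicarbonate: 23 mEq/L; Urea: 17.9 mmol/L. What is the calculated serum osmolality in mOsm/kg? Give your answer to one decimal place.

Calculated osmolality = 2·Na + glucose + urea
= 2·135 + 6.9 + 17.9
= 270 + 6.90 + 17.90
= 294.8 mOsm/kg

294.8 mOsm/kg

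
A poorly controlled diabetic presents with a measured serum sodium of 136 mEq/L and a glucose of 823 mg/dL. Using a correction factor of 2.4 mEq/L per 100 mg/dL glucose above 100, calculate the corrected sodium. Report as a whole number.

Corrected Na = measured Na + 2.4 · (glucose − 100)/100
= 136 + 2.4 · (823 − 100)/100
= 136 + 17.4
= 153.4 mEq/L

153 mEq/L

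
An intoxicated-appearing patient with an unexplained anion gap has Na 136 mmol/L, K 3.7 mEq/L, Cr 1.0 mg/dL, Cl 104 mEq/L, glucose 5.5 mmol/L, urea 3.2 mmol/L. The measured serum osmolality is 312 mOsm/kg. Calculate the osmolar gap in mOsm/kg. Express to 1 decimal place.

Calculated osmolality = 2·Na + glucose + urea
= 2·136 + 5.5 + 3.2
= 272 + 5.50 + 3.20
= 280.7 mOsm/kg ≈ 280.7 mOsm/kg
Osmolar gap = measured − calculated = 312 − 280.7 = 31.3 mOsm/kg

31.3 mOsm/kg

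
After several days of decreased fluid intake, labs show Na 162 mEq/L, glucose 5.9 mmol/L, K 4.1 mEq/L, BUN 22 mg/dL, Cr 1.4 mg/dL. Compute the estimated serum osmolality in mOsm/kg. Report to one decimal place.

337.8 mOsm/kg

Calculated osmolality = 2·Na + glucose + BUN/2.8
= 2·162 + 5.9 + 22/2.8
= 324 + 5.90 + 7.86
= 337.76 mOsm/kg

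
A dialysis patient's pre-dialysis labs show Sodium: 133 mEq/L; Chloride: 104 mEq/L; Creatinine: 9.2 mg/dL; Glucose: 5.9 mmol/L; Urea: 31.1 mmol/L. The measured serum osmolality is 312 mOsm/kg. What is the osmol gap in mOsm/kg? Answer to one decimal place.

Calculated osmolality = 2·Na + glucose + urea
= 2·133 + 5.9 + 31.1
= 266 + 5.90 + 31.10
= 303 mOsm/kg ≈ 303.0 mOsm/kg
Osmolar gap = measured − calculated = 312 − 303.0 = 9.0 mOsm/kg

9.0 mOsm/kg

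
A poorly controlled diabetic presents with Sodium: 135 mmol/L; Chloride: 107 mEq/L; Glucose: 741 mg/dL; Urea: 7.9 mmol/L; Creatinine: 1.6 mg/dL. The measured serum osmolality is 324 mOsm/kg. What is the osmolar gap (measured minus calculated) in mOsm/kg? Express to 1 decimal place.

4.9 mOsm/kg

Calculated osmolality = 2·Na + glucose/18 + urea
= 2·135 + 741/18 + 7.9
= 270 + 41.17 + 7.90
= 319.07 mOsm/kg ≈ 319.1 mOsm/kg
Osmolar gap = measured − calculated = 324 − 319.1 = 4.9 mOsm/kg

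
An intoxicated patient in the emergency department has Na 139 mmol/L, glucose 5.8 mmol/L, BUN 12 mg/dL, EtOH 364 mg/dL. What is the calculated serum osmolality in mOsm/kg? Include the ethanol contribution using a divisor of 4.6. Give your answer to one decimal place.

367.2 mOsm/kg

Calculated osmolality = 2·Na + glucose + BUN/2.8 + ethanol/4.6
= 2·139 + 5.8 + 12/2.8 + 364/4.6
= 278 + 5.80 + 4.29 + 79.13
= 367.22 mOsm/kg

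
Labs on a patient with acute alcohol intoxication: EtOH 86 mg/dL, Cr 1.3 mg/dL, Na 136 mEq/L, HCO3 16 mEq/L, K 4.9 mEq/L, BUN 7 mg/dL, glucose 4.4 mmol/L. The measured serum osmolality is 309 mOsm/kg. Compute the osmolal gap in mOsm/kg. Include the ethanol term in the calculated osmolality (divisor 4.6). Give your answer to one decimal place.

11.4 mOsm/kg

Calculated osmolality = 2·Na + glucose + BUN/2.8 + ethanol/4.6
= 2·136 + 4.4 + 7/2.8 + 86/4.6
= 272 + 4.40 + 2.50 + 18.70
= 297.6 mOsm/kg ≈ 297.6 mOsm/kg
Osmolar gap = measured − calculated = 309 − 297.6 = 11.4 mOsm/kg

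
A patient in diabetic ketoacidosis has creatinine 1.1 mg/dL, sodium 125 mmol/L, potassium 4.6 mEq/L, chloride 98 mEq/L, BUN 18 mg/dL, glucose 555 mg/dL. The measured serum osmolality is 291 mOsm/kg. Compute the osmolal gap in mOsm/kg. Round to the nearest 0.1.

3.7 mOsm/kg

Calculated osmolality = 2·Na + glucose/18 + BUN/2.8
= 2·125 + 555/18 + 18/2.8
= 250 + 30.83 + 6.43
= 287.26 mOsm/kg ≈ 287.3 mOsm/kg
Osmolar gap = measured − calculated = 291 − 287.3 = 3.7 mOsm/kg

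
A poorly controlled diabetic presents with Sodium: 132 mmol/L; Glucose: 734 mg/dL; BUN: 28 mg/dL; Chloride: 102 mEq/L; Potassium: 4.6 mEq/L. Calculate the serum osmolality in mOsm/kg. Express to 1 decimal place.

314.8 mOsm/kg

Calculated osmolality = 2·Na + glucose/18 + BUN/2.8
= 2·132 + 734/18 + 28/2.8
= 264 + 40.78 + 10
= 314.78 mOsm/kg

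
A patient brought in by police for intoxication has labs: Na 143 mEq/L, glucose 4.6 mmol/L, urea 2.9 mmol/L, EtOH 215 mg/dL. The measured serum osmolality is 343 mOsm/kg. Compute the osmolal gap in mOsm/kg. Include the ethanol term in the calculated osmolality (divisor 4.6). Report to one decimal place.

2.8 mOsm/kg

Calculated osmolality = 2·Na + glucose + urea + ethanol/4.6
= 2·143 + 4.6 + 2.9 + 215/4.6
= 286 + 4.60 + 2.90 + 46.74
= 340.24 mOsm/kg ≈ 340.2 mOsm/kg
Osmolar gap = measured − calculated = 343 − 340.2 = 2.8 mOsm/kg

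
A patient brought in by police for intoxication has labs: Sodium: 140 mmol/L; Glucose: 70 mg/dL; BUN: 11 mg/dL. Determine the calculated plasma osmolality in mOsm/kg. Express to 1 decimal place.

287.8 mOsm/kg

Calculated osmolality = 2·Na + glucose/18 + BUN/2.8
= 2·140 + 70/18 + 11/2.8
= 280 + 3.89 + 3.93
= 287.82 mOsm/kg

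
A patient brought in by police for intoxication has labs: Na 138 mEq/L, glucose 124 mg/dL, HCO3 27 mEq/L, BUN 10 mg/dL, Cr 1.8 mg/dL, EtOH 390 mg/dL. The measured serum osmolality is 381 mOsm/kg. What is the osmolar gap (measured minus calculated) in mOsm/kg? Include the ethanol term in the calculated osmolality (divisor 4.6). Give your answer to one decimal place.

9.8 mOsm/kg

Calculated osmolality = 2·Na + glucose/18 + BUN/2.8 + ethanol/4.6
= 2·138 + 124/18 + 10/2.8 + 390/4.6
= 276 + 6.89 + 3.57 + 84.78
= 371.24 mOsm/kg ≈ 371.2 mOsm/kg
Osmolar gap = measured − calculated = 381 − 371.2 = 9.8 mOsm/kg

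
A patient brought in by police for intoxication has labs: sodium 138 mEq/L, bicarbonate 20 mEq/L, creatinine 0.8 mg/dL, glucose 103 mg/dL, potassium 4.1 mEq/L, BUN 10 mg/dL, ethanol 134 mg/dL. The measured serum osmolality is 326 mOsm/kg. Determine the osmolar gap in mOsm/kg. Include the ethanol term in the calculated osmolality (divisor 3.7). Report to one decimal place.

4.5 mOsm/kg

Calculated osmolality = 2·Na + glucose/18 + BUN/2.8 + ethanol/3.7
= 2·138 + 103/18 + 10/2.8 + 134/3.7
= 276 + 5.72 + 3.57 + 36.22
= 321.51 mOsm/kg ≈ 321.5 mOsm/kg
Osmolar gap = measured − calculated = 326 − 321.5 = 4.5 mOsm/kg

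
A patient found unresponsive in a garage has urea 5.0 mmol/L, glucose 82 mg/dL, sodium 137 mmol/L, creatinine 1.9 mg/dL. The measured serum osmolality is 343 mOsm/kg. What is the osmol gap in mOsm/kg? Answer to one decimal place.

59.4 mOsm/kg

Calculated osmolality = 2·Na + glucose/18 + urea
= 2·137 + 82/18 + 5
= 274 + 4.56 + 5
= 283.56 mOsm/kg ≈ 283.6 mOsm/kg
Osmolar gap = measured − calculated = 343 − 283.6 = 59.4 mOsm/kg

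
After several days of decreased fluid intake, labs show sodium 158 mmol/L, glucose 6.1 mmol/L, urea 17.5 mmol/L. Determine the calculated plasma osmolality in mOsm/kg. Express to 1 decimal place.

Calculated osmolality = 2·Na + glucose + urea
= 2·158 + 6.1 + 17.5
= 316 + 6.10 + 17.50
= 339.6 mOsm/kg

339.6 mOsm/kg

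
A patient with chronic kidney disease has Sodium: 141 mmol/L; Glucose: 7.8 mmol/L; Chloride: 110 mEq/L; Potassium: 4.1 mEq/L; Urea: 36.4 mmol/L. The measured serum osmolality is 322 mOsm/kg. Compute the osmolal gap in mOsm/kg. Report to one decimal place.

-4.2 mOsm/kg

Calculated osmolality = 2·Na + glucose + urea
= 2·141 + 7.8 + 36.4
= 282 + 7.80 + 36.40
= 326.2 mOsm/kg ≈ 326.2 mOsm/kg
Osmolar gap = measured − calculated = 322 − 326.2 = -4.2 mOsm/kg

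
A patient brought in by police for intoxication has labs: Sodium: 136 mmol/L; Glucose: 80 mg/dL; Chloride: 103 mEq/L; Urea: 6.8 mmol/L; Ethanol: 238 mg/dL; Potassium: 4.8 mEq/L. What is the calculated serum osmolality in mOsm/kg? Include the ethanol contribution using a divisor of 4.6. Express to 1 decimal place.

335.0 mOsm/kg

Calculated osmolality = 2·Na + glucose/18 + urea + ethanol/4.6
= 2·136 + 80/18 + 6.8 + 238/4.6
= 272 + 4.44 + 6.80 + 51.74
= 334.98 mOsm/kg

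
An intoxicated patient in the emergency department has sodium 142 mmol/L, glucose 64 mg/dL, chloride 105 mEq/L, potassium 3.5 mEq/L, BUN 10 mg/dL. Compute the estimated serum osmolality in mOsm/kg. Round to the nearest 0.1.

291.1 mOsm/kg

Calculated osmolality = 2·Na + glucose/18 + BUN/2.8
= 2·142 + 64/18 + 10/2.8
= 284 + 3.56 + 3.57
= 291.13 mOsm/kg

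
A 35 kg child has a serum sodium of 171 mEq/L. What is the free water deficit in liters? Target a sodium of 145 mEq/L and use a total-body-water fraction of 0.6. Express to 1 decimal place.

3.8 L

TBW = 0.6 · 35 = 21 L
Free water deficit = TBW · (Na/145 − 1)
= 21 · (171/145 − 1)
= 21 · 0.1793
= 3.77 L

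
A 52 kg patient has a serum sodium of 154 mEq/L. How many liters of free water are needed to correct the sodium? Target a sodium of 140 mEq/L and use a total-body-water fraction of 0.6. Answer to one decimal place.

3.1 L

TBW = 0.6 · 52 = 31.2 L
Free water deficit = TBW · (Na/140 − 1)
= 31.2 · (154/140 − 1)
= 31.2 · 0.1
= 3.12 L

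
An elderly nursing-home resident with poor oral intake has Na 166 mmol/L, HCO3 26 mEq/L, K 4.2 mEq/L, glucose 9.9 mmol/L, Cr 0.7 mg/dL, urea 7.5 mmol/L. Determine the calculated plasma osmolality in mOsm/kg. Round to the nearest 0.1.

349.4 mOsm/kg

Calculated osmolality = 2·Na + glucose + urea
= 2·166 + 9.9 + 7.5
= 332 + 9.90 + 7.50
= 349.4 mOsm/kg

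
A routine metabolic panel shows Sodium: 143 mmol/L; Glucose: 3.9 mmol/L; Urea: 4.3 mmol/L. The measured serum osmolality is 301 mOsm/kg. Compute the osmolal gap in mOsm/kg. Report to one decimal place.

Calculated osmolality = 2·Na + glucose + urea
= 2·143 + 3.9 + 4.3
= 286 + 3.90 + 4.30
= 294.2 mOsm/kg ≈ 294.2 mOsm/kg
Osmolar gap = measured − calculated = 301 − 294.2 = 6.8 mOsm/kg

6.8 mOsm/kg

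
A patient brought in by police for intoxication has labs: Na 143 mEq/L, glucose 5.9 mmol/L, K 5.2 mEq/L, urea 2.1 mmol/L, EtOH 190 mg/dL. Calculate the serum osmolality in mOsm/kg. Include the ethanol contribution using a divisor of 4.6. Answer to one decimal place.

335.3 mOsm/kg

Calculated osmolality = 2·Na + glucose + urea + ethanol/4.6
= 2·143 + 5.9 + 2.1 + 190/4.6
= 286 + 5.90 + 2.10 + 41.30
= 335.3 mOsm/kg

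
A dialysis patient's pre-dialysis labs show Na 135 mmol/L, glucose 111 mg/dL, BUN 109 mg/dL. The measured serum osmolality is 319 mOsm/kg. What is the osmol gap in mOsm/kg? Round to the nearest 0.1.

Calculated osmolality = 2·Na + glucose/18 + BUN/2.8
= 2·135 + 111/18 + 109/2.8
= 270 + 6.17 + 38.93
= 315.1 mOsm/kg ≈ 315.1 mOsm/kg
Osmolar gap = measured − calculated = 319 − 315.1 = 3.9 mOsm/kg

3.9 mOsm/kg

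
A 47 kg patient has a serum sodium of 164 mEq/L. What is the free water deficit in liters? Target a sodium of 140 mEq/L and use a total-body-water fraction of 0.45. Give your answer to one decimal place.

3.6 L

TBW = 0.45 · 47 = 21.15 L
Free water deficit = TBW · (Na/140 − 1)
= 21.15 · (164/140 − 1)
= 21.15 · 0.1714
= 3.63 L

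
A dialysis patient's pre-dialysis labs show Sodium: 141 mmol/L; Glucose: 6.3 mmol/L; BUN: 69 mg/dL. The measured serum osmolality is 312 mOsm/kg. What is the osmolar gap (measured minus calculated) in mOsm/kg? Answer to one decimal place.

Calculated osmolality = 2·Na + glucose + BUN/2.8
= 2·141 + 6.3 + 69/2.8
= 282 + 6.30 + 24.64
= 312.94 mOsm/kg ≈ 312.9 mOsm/kg
Osmolar gap = measured − calculated = 312 − 312.9 = -0.9 mOsm/kg

-0.9 mOsm/kg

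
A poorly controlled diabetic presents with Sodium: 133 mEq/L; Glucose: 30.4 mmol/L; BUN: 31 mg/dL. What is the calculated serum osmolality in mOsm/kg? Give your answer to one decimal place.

Calculated osmolality = 2·Na + glucose + BUN/2.8
= 2·133 + 30.4 + 31/2.8
= 266 + 30.40 + 11.07
= 307.47 mOsm/kg

307.5 mOsm/kg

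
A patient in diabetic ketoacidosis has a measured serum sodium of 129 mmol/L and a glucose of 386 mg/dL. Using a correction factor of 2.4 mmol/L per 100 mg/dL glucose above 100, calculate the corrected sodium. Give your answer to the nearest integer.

136 mmol/L

Corrected Na = measured Na + 2.4 · (glucose − 100)/100
= 129 + 2.4 · (386 − 100)/100
= 129 + 6.9
= 135.9 mmol/L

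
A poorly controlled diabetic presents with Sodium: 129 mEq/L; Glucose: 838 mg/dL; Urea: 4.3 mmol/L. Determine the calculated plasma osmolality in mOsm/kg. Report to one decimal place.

308.9 mOsm/kg

Calculated osmolality = 2·Na + glucose/18 + urea
= 2·129 + 838/18 + 4.3
= 258 + 46.56 + 4.30
= 308.86 mOsm/kg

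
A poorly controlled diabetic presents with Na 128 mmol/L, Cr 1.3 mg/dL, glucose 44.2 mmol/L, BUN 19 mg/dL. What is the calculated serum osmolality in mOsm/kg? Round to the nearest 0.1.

307.0 mOsm/kg

Calculated osmolality = 2·Na + glucose + BUN/2.8
= 2·128 + 44.2 + 19/2.8
= 256 + 44.20 + 6.79
= 306.99 mOsm/kg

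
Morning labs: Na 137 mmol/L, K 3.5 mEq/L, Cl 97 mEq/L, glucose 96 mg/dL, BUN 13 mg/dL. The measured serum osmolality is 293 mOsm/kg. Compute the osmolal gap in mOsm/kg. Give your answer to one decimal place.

9.0 mOsm/kg

Calculated osmolality = 2·Na + glucose/18 + BUN/2.8
= 2·137 + 96/18 + 13/2.8
= 274 + 5.33 + 4.64
= 283.97 mOsm/kg ≈ 284.0 mOsm/kg
Osmolar gap = measured − calculated = 293 − 284.0 = 9.0 mOsm/kg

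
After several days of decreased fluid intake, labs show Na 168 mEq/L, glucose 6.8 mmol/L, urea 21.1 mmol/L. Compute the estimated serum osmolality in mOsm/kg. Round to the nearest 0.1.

Calculated osmolality = 2·Na + glucose + urea
= 2·168 + 6.8 + 21.1
= 336 + 6.80 + 21.10
= 363.9 mOsm/kg

363.9 mOsm/kg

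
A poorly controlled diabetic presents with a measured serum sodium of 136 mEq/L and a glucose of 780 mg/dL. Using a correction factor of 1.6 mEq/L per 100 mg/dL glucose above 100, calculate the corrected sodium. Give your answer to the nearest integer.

Corrected Na = measured Na + 1.6 · (glucose − 100)/100
= 136 + 1.6 · (780 − 100)/100
= 136 + 10.9
= 146.9 mEq/L

147 mEq/L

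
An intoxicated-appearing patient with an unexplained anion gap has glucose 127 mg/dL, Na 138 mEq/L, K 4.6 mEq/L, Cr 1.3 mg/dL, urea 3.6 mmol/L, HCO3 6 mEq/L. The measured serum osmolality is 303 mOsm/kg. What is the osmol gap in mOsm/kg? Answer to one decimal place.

16.3 mOsm/kg

Calculated osmolality = 2·Na + glucose/18 + urea
= 2·138 + 127/18 + 3.6
= 276 + 7.06 + 3.60
= 286.66 mOsm/kg ≈ 286.7 mOsm/kg
Osmolar gap = measured − calculated = 303 − 286.7 = 16.3 mOsm/kg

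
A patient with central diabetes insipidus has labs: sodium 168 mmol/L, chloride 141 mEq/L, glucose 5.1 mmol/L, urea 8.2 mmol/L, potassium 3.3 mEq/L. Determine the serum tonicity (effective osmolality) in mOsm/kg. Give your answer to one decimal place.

Effective osmolality excludes urea (freely permeant across cell membranes):
2·Na + glucose
= 2·168 + 5.1
= 336 + 5.1
= 341.1 mOsm/kg

341.1 mOsm/kg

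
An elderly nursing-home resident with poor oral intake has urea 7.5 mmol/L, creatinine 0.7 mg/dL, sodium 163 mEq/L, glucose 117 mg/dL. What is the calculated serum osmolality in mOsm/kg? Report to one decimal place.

Calculated osmolality = 2·Na + glucose/18 + urea
= 2·163 + 117/18 + 7.5
= 326 + 6.50 + 7.50
= 340 mOsm/kg

340.0 mOsm/kg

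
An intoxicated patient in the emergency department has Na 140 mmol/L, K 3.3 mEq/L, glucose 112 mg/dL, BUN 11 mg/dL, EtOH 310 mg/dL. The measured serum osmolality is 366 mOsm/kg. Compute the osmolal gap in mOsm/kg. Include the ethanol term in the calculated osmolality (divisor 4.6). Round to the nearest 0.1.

Calculated osmolality = 2·Na + glucose/18 + BUN/2.8 + ethanol/4.6
= 2·140 + 112/18 + 11/2.8 + 310/4.6
= 280 + 6.22 + 3.93 + 67.39
= 357.54 mOsm/kg ≈ 357.5 mOsm/kg
Osmolar gap = measured − calculated = 366 − 357.5 = 8.5 mOsm/kg

8.5 mOsm/kg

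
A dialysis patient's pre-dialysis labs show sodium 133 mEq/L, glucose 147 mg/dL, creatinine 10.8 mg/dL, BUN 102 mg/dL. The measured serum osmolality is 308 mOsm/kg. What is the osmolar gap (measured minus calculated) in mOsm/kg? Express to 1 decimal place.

-2.6 mOsm/kg

Calculated osmolality = 2·Na + glucose/18 + BUN/2.8
= 2·133 + 147/18 + 102/2.8
= 266 + 8.17 + 36.43
= 310.6 mOsm/kg ≈ 310.6 mOsm/kg
Osmolar gap = measured − calculated = 308 − 310.6 = -2.6 mOsm/kg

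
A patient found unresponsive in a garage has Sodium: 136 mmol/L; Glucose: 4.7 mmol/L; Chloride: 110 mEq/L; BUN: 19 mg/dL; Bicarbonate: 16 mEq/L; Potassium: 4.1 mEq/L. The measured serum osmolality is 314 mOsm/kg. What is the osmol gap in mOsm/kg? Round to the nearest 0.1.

Calculated osmolality = 2·Na + glucose + BUN/2.8
= 2·136 + 4.7 + 19/2.8
= 272 + 4.70 + 6.79
= 283.49 mOsm/kg ≈ 283.5 mOsm/kg
Osmolar gap = measured − calculated = 314 − 283.5 = 30.5 mOsm/kg

30.5 mOsm/kg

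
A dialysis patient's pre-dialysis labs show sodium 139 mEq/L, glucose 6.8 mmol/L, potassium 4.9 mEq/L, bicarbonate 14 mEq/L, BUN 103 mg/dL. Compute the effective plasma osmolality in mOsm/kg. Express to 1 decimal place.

Effective osmolality excludes urea (freely permeant across cell membranes):
2·Na + glucose
= 2·139 + 6.8
= 278 + 6.8
= 284.8 mOsm/kg

284.8 mOsm/kg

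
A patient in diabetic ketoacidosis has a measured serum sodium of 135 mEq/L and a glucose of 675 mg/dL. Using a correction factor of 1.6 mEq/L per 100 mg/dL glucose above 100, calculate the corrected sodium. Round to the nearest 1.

144 mEq/L

Corrected Na = measured Na + 1.6 · (glucose − 100)/100
= 135 + 1.6 · (675 − 100)/100
= 135 + 9.2
= 144.2 mEq/L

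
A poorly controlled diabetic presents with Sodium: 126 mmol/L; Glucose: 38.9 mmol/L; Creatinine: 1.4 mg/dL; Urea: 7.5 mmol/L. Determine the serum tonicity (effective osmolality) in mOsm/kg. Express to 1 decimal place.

290.9 mOsm/kg

Effective osmolality excludes urea (freely permeant across cell membranes):
2·Na + glucose
= 2·126 + 38.9
= 252 + 38.9
= 290.9 mOsm/kg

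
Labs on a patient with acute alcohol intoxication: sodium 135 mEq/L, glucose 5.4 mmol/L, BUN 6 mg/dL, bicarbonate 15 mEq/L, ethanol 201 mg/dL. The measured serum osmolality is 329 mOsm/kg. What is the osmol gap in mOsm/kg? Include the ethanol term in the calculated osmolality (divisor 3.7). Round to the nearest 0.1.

-2.9 mOsm/kg

Calculated osmolality = 2·Na + glucose + BUN/2.8 + ethanol/3.7
= 2·135 + 5.4 + 6/2.8 + 201/3.7
= 270 + 5.40 + 2.14 + 54.32
= 331.86 mOsm/kg ≈ 331.9 mOsm/kg
Osmolar gap = measured − calculated = 329 − 331.9 = -2.9 mOsm/kg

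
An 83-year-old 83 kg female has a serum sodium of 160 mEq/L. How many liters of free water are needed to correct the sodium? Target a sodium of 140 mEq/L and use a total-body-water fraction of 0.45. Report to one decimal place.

5.3 L

TBW = 0.45 · 83 = 37.35 L
Free water deficit = TBW · (Na/140 − 1)
= 37.35 · (160/140 − 1)
= 37.35 · 0.1429
= 5.34 L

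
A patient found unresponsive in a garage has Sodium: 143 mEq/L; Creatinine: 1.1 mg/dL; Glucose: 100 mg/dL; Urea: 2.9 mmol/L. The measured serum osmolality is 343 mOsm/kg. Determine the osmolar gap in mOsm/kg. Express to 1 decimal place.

Calculated osmolality = 2·Na + glucose/18 + urea
= 2·143 + 100/18 + 2.9
= 286 + 5.56 + 2.90
= 294.46 mOsm/kg ≈ 294.5 mOsm/kg
Osmolar gap = measured − calculated = 343 − 294.5 = 48.5 mOsm/kg

48.5 mOsm/kg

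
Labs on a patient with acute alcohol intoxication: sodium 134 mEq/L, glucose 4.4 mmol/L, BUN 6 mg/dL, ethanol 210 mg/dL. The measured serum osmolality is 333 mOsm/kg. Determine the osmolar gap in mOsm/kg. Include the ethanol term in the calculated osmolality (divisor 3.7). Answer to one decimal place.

Calculated osmolality = 2·Na + glucose + BUN/2.8 + ethanol/3.7
= 2·134 + 4.4 + 6/2.8 + 210/3.7
= 268 + 4.40 + 2.14 + 56.76
= 331.3 mOsm/kg ≈ 331.3 mOsm/kg
Osmolar gap = measured − calculated = 333 − 331.3 = 1.7 mOsm/kg

1.7 mOsm/kg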